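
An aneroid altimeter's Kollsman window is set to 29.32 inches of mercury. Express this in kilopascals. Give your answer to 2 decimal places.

99.29 kPa

1 inHg = 3.38639 kPa, so 29.32 × 3.38639 = 99.29 kPa.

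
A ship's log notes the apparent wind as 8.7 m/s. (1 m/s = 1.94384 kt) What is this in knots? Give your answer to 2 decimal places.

1 m/s = 1.94384 kt, so 8.7 × 1.94384 = 16.91 kt.

16.91 kt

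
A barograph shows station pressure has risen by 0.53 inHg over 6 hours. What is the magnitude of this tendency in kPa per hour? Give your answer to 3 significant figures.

0.299 kPa per hour

0.53 inHg / 6 h × 3.38639 kPa/inHg = 0.299 kPa/h.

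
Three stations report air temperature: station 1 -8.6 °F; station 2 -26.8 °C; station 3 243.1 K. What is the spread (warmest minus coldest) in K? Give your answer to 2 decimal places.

station 1: -8.6 °F = -22.556 °C.
station 3: 243.1 K = -30.050 °C.
Spread: (-22.556) − (-30.050) = 7.494 °C.

7.49 K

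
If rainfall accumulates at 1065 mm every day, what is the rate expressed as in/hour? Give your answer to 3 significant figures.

1.75 in/hour

1065 mm/day × 0.0393701 in/mm × 0.0416667 day/hour = 1.75 in/hour.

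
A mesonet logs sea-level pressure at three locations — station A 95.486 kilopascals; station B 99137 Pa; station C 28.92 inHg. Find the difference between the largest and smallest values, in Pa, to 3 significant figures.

3650 Pa

station A: 95.486 kPa = 95486.00 Pa.
station C: 28.92 inHg = 97934.37 Pa.
Spread: 99137.00 − 95486.00 = 3650 Pa.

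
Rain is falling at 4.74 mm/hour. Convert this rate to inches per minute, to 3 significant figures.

4.74 mm/hour × 0.0393701 in/mm × 0.0166667 hour/minute = 0.00311 in/minute.

0.00311 in/minute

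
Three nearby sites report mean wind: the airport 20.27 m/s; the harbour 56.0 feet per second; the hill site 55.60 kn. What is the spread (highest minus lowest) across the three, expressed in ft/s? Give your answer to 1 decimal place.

37.8 ft/s

the airport: 20.27 m/s = 66.503 ft/s.
the hill site: 55.60 kt = 93.842 ft/s.
Spread: 93.842 − 56.000 = 37.8 ft/s.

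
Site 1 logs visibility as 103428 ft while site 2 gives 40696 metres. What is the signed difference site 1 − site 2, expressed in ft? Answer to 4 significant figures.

-30090 ft

site 2: 40696 m = 133517.06 ft.
Difference: 103428.00 − 133517.06 = -30090 ft.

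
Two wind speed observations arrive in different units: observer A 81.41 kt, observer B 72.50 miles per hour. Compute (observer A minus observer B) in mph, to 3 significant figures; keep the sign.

observer A: 81.41 kt = 93.685 mph.
Difference: 93.685 − 72.500 = 21.2 mph.

21.2 mph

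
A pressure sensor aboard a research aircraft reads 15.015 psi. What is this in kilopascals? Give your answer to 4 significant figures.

103.5 kPa

1 psi = 6.89476 kPa, so 15.015 × 6.89476 = 103.5 kPa.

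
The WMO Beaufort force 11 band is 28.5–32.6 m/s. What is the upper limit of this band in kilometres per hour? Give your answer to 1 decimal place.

28.5–32.6 m/s × 3.6 = 102.6–117.4 km/h.

117.4 km/h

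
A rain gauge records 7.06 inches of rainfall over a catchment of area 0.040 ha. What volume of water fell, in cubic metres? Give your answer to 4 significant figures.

71.73 cubic metres

Depth: 7.06 in × 25.4 = 179.324 mm.
Area: 0.040 ha = 400 m².
1 mm over 1 m² is 1 L, so volume = 179.324 × 400 = 71729.6 L = 71.73 m³.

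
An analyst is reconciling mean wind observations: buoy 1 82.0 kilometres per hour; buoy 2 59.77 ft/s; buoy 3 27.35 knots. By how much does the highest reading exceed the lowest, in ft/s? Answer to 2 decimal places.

buoy 1: 82.0 km/h = 74.7302 ft/s.
buoy 3: 27.35 kt = 46.1616 ft/s.
Spread: 74.7302 − 46.1616 = 28.57 ft/s.

28.57 ft/s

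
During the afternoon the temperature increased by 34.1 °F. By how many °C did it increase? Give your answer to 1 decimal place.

Converting a difference, only the 9/5 scale factor applies: Δ°C = 34.1 × 0.5556 = 18.9 °C.

18.9 °C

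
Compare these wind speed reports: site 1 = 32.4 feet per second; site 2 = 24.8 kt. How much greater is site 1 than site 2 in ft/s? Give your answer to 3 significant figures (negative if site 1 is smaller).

site 2: 24.8 kt = 41.8577 ft/s.
Difference: 32.4000 − 41.8577 = -9.46 ft/s.

-9.46 ft/s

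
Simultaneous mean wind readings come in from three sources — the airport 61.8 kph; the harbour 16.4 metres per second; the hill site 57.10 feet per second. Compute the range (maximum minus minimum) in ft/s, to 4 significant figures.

the airport: 61.8 km/h = 56.32108 ft/s.
the harbour: 16.4 m/s = 53.80577 ft/s.
Spread: 57.10000 − 53.80577 = 3.294 ft/s.

3.294 ft/s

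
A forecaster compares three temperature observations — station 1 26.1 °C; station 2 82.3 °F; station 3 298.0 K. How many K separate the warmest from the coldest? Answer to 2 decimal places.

3.09 K

station 2: 82.3 °F = 27.944 °C.
station 3: 298.0 K = 24.850 °C.
Spread: 27.944 − 24.850 = 3.094 °C.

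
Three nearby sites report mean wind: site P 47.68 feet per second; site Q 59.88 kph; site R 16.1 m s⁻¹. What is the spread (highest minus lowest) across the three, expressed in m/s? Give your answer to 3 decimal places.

site P: 47.68 ft/s = 14.53286 m/s.
site Q: 59.88 km/h = 16.63333 m/s.
Spread: 16.63333 − 14.53286 = 2.100 m/s.

2.100 m/s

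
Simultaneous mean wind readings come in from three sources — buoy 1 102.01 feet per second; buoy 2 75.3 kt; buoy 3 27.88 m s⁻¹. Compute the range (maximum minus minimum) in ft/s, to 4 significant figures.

buoy 2: 75.3 kt = 127.0921 ft/s.
buoy 3: 27.88 m/s = 91.4698 ft/s.
Spread: 127.0921 − 91.4698 = 35.62 ft/s.

35.62 ft/s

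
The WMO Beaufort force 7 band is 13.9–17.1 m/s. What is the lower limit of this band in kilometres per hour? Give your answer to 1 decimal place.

50.0 km/h

13.9–17.1 m/s × 3.6 = 50.0–61.6 km/h.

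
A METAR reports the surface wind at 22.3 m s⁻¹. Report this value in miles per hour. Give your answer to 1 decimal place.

1 m/s = 2.23694 mph, so 22.3 × 2.23694 = 49.9 mph.

49.9 mph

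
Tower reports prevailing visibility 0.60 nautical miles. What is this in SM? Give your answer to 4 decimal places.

1 nmi = 1.15078 SM, so 0.60 × 1.15078 = 0.6905 SM.

0.6905 SM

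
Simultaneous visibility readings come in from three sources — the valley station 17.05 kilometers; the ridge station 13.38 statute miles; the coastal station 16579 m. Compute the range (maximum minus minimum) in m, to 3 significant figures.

4950 m

the valley station: 17.05 km = 17050.00 m.
the ridge station: 13.38 SM = 21533.02 m.
Spread: 21533.02 − 16579.00 = 4950 m.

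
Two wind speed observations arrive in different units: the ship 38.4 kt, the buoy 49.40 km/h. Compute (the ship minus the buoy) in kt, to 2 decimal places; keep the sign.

11.73 kt

the buoy: 49.40 km/h = 26.6739 kt.
Difference: 38.4000 − 26.6739 = 11.73 kt.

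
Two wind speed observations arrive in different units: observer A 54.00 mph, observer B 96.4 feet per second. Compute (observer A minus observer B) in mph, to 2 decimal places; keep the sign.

observer B: 96.4 ft/s = 65.7273 mph.
Difference: 54.0000 − 65.7273 = -11.73 mph.

-11.73 mph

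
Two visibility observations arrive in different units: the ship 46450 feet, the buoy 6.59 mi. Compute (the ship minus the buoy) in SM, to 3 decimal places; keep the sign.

the ship: 46450 ft = 8.79735 SM.
Difference: 8.79735 − 6.59000 = 2.207 SM.

2.207 SM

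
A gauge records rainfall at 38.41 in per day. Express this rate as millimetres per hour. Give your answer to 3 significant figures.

40.7 mm/hour

38.41 in/day × 25.4 mm/in × 0.0416667 day/hour = 40.7 mm/hour.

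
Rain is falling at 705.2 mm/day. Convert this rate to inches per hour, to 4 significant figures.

1.157 in/hour

705.2 mm/day × 0.0393701 in/mm × 0.0416667 day/hour = 1.157 in/hour.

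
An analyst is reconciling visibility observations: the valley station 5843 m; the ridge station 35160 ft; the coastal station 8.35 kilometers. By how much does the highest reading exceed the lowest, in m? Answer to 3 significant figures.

the ridge station: 35160 ft = 10716.77 m.
the coastal station: 8.35 km = 8350.00 m.
Spread: 10716.77 − 5843.00 = 4870 m.

4870 m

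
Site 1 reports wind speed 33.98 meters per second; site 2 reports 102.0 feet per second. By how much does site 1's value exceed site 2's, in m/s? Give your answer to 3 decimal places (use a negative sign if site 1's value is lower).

2.890 m/s

site 2: 102.0 ft/s = 31.08960 m/s.
Difference: 33.98000 − 31.08960 = 2.890 m/s.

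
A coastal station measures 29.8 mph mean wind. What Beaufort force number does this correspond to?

Beaufort force 6

29.8 mph = 13.3 m/s, which is Beaufort 6 (strong breeze, 10.8–13.8 m/s).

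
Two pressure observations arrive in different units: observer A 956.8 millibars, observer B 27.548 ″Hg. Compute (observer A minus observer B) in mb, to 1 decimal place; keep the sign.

observer B: 27.548 inHg = 932.882 mb.
Difference: 956.800 − 932.882 = 23.9 mb.

23.9 mb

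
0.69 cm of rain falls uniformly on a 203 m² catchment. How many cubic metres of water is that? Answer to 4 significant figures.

1.401 cubic metres

Depth: 0.69 cm × 10 = 6.9 mm.
1 mm over 1 m² is 1 L, so volume = 6.9 × 203 = 1400.7 L = 1.401 m³.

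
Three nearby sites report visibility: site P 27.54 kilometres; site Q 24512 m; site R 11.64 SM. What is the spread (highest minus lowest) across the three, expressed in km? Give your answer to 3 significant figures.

8.81 km

site Q: 24512 m = 24.5120 km.
site R: 11.64 SM = 18.7328 km.
Spread: 27.5400 − 18.7328 = 8.81 km.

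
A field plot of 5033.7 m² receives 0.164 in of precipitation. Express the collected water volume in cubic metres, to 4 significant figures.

20.97 cubic metres

Depth: 0.164 in × 25.4 = 4.1656 mm.
1 mm over 1 m² is 1 L, so volume = 4.1656 × 5033.7 = 20968.381 L = 20.97 m³.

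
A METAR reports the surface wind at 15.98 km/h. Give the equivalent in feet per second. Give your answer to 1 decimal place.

1 km/h = 0.911344 ft/s, so 15.98 × 0.911344 = 14.6 ft/s.

14.6 ft/s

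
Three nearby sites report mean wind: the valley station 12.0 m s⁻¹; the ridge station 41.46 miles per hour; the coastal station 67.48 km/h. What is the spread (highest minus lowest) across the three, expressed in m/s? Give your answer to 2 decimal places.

6.74 m/s

the ridge station: 41.46 mph = 18.5343 m/s.
the coastal station: 67.48 km/h = 18.7444 m/s.
Spread: 18.7444 − 12.0000 = 6.74 m/s.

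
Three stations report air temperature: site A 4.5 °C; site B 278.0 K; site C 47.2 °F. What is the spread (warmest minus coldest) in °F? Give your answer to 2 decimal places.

7.10 °F

site B: 278.0 K = 4.850 °C.
site C: 47.2 °F = 8.444 °C.
Spread: 8.444 − 4.500 = 3.944 °C = 7.10 °F.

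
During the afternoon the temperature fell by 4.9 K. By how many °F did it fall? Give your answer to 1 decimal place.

8.8 °F

A change of 1 °C equals a change of 1.8 °F: Δ°F = 4.9 × 1.8 = 8.8 °F.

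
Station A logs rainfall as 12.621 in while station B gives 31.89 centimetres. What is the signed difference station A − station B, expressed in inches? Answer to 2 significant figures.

0.066 in

station B: 31.89 cm = 12.55512 in.
Difference: 12.62100 − 12.55512 = 0.066 in.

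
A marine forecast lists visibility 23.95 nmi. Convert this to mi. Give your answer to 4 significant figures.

27.56 SM

1 nmi = 1.15078 SM, so 23.95 × 1.15078 = 27.56 SM.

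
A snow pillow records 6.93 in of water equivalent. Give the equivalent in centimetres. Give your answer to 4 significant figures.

1 in = 2.54 cm, so 6.93 × 2.54 = 17.60 cm.

17.60 cm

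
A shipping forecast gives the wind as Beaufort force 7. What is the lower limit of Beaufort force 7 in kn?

28 kt

Beaufort 7 (near gale) spans 28–33 knots.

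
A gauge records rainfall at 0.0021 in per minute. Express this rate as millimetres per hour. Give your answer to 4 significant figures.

0.0021 in/minute × 25.4 mm/in × 60 minute/hour = 3.200 mm/hour.

3.200 mm/hour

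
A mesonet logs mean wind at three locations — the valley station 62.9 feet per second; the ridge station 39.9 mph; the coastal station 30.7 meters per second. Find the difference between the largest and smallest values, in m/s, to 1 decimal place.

the valley station: 62.9 ft/s = 19.172 m/s.
the ridge station: 39.9 mph = 17.837 m/s.
Spread: 30.700 − 17.837 = 12.9 m/s.

12.9 m/s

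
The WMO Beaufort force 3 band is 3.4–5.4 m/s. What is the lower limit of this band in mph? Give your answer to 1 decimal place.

3.4–5.4 m/s × 2.237 = 7.6–12.1 mph.

7.6 mph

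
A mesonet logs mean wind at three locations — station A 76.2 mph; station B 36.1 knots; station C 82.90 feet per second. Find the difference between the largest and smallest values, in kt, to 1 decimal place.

30.1 kt

station A: 76.2 mph = 66.216 kt.
station C: 82.90 ft/s = 49.117 kt.
Spread: 66.216 − 36.100 = 30.1 kt.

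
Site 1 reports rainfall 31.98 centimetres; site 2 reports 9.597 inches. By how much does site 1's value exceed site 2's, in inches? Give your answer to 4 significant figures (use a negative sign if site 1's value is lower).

2.994 in

site 1: 31.98 cm = 12.59055 in.
Difference: 12.59055 − 9.59700 = 2.994 in.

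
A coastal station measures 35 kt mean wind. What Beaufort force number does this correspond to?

Beaufort force 8

35 kt lies in the Beaufort 8 band (gale, 34–40 kt).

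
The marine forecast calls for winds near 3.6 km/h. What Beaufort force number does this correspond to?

Beaufort force 1

3.6 km/h = 1.0 m/s, which is Beaufort 1 (light air, 0.3–1.5 m/s).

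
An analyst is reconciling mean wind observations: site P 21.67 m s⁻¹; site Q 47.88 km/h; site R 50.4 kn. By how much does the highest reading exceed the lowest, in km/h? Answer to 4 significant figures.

45.46 km/h

site P: 21.67 m/s = 78.0120 km/h.
site R: 50.4 kt = 93.3408 km/h.
Spread: 93.3408 − 47.8800 = 45.46 km/h.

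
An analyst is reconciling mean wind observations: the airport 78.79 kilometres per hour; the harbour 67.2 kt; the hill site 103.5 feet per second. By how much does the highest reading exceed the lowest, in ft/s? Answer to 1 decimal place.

the airport: 78.79 km/h = 71.805 ft/s.
the harbour: 67.2 kt = 113.421 ft/s.
Spread: 113.421 − 71.805 = 41.6 ft/s.

41.6 ft/s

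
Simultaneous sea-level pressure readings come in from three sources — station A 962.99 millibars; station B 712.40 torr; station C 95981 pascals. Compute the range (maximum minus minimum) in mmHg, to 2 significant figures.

9.9 mmHg

station A: 962.99 mb = 722.302 mmHg.
station C: 95981 Pa = 719.917 mmHg.
Spread: 722.302 − 712.400 = 9.9 mmHg.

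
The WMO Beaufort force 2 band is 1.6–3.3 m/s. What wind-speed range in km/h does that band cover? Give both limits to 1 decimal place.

5.8 to 11.9 km/h

1.6–3.3 m/s × 3.6 = 5.8–11.9 km/h.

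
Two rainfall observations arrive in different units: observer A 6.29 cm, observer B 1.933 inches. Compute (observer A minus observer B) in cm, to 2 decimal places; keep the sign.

1.38 cm

observer B: 1.933 in = 4.9098 cm.
Difference: 6.2900 − 4.9098 = 1.38 cm.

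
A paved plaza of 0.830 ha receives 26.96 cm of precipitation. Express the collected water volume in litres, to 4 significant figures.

Depth: 26.96 cm × 10 = 269.6 mm.
Area: 0.830 ha = 8300 m².
1 mm over 1 m² is 1 L, so volume = 269.6 × 8300 = 2237680 L ≈ 2238000 L.

2238000 litres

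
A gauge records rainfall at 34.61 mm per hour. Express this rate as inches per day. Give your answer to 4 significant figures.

32.70 in/day

34.61 mm/hour × 0.0393701 in/mm × 24 hour/day = 32.70 in/day.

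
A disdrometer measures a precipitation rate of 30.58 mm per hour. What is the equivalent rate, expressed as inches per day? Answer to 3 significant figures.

30.58 mm/hour × 0.0393701 in/mm × 24 hour/day = 28.9 in/day.

28.9 in/day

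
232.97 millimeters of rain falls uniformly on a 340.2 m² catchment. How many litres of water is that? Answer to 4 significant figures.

1 mm over 1 m² is 1 L, so volume = 232.97 × 340.2 = 79256.394 L ≈ 79260 L.

79260 litres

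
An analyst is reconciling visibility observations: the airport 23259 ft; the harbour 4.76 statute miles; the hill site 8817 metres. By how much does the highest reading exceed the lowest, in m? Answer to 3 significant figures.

the airport: 23259 ft = 7089.34 m.
the harbour: 4.76 SM = 7660.48 m.
Spread: 8817.00 − 7089.34 = 1730 m.

1730 m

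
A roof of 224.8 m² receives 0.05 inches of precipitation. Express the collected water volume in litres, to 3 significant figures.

285 litres

Depth: 0.05 in × 25.4 = 1.27 mm.
1 mm over 1 m² is 1 L, so volume = 1.27 × 224.8 = 285.496 L ≈ 285 L.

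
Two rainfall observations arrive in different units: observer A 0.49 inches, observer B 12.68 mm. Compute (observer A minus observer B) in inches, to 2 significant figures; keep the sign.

observer B: 12.68 mm = 0.499213 in.
Difference: 0.490000 − 0.499213 = -0.0092 in.

-0.0092 in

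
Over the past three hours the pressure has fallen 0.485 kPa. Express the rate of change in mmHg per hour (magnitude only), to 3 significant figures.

0.485 kPa / 3 h × 7.50062 mmHg/kPa = 1.21 mmHg/h.

1.21 mmHg per hour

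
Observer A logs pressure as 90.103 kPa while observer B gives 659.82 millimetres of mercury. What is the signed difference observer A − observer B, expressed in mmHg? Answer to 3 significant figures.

observer A: 90.103 kPa = 675.828 mmHg.
Difference: 675.828 − 659.820 = 16.0 mmHg.

16.0 mmHg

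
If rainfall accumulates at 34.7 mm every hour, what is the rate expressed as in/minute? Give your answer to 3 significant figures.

0.0228 in/minute

34.7 mm/hour × 0.0393701 in/mm × 0.0166667 hour/minute = 0.0228 in/minute.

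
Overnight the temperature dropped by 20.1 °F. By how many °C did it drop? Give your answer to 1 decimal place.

11.2 °C

A change of 1 °C equals a change of 1.8 °F: Δ°C = 20.1 × 0.5556 = 11.2 °C.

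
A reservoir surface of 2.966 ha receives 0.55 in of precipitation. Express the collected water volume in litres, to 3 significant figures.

Depth: 0.55 in × 25.4 = 13.97 mm.
Area: 2.966 ha = 29660 m².
1 mm over 1 m² is 1 L, so volume = 13.97 × 29660 = 414350.2 L ≈ 414000 L.

414000 litres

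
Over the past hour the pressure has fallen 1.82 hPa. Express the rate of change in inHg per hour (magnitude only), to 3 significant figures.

0.0537 inHg per hour

1.82 hPa / 1 h × 0.02953 inHg/hPa = 0.0537 inHg/h.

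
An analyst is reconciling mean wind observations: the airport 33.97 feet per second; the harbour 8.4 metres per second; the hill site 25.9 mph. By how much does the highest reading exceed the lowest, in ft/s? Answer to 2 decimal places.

10.43 ft/s

the harbour: 8.4 m/s = 27.5591 ft/s.
the hill site: 25.9 mph = 37.9867 ft/s.
Spread: 37.9867 − 27.5591 = 10.43 ft/s.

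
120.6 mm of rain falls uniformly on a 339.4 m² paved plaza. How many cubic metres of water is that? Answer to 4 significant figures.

1 mm over 1 m² is 1 L, so volume = 120.6 × 339.4 = 40931.64 L = 40.93 m³.

40.93 cubic metres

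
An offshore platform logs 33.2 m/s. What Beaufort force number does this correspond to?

33.2 m/s lies in the Beaufort 12 band (hurricane force, ≥32.7 m/s).

Beaufort force 12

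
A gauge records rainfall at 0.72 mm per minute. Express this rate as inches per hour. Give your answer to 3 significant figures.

1.70 in/hour

0.72 mm/minute × 0.0393701 in/mm × 60 minute/hour = 1.70 in/hour.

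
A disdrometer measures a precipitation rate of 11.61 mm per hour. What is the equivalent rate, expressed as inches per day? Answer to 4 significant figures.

11.61 mm/hour × 0.0393701 in/mm × 24 hour/day = 10.97 in/day.

10.97 in/day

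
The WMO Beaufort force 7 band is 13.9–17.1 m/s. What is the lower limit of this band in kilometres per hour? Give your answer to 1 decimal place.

50.0 km/h

13.9–17.1 m/s × 3.6 = 50.0–61.6 km/h.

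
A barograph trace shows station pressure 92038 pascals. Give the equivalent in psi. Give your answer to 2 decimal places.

1 Pa = 0.000145038 psi, so 92038 × 0.000145038 = 13.35 psi.

13.35 psi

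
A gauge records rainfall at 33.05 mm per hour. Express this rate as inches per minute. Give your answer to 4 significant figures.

0.02169 in/minute

33.05 mm/hour × 0.0393701 in/mm × 0.0166667 hour/minute = 0.02169 in/minute.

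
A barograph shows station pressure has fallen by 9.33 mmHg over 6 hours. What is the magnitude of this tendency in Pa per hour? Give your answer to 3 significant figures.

9.33 mmHg / 6 h × 133.322 Pa/mmHg = 207 Pa/h.

207 Pa per hour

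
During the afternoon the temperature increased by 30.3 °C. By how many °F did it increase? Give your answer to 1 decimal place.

A change of 1 °C equals a change of 1.8 °F: Δ°F = 30.3 × 1.8 = 54.5 °F.

54.5 °F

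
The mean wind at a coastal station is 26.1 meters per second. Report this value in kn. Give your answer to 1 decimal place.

50.7 kt

1 m/s = 1.94384 kt, so 26.1 × 1.94384 = 50.7 kt.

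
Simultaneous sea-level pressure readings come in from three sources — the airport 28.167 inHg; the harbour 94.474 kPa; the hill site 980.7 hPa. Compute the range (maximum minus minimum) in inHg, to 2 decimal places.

1.06 inHg

the harbour: 94.474 kPa = 27.8982 inHg.
the hill site: 980.7 hPa = 28.9601 inHg.
Spread: 28.9601 − 27.8982 = 1.06 inHg.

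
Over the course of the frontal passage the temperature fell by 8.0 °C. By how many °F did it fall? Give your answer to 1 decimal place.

For a temperature change the 32° offset cancels: Δ°F = 8.0 × 1.8 = 14.4 °F.

14.4 °F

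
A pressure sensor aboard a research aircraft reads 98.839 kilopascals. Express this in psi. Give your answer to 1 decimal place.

1 kPa = 0.145038 psi, so 98.839 × 0.145038 = 14.3 psi.

14.3 psi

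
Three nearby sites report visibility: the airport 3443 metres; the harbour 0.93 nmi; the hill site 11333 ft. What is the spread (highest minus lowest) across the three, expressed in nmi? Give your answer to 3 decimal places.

the airport: 3443 m = 1.85907 nmi.
the hill site: 11333 ft = 1.86517 nmi.
Spread: 1.86517 − 0.93000 = 0.935 nmi.

0.935 nmi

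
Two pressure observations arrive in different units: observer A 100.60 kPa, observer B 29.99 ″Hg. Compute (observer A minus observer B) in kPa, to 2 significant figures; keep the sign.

observer B: 29.99 inHg = 101.5578 kPa.
Difference: 100.6000 − 101.5578 = -0.96 kPa.

-0.96 kPa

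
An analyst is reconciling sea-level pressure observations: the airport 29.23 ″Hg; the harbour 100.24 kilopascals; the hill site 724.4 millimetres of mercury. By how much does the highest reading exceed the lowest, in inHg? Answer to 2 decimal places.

the harbour: 100.24 kPa = 29.6009 inHg.
the hill site: 724.4 mmHg = 28.5197 inHg.
Spread: 29.6009 − 28.5197 = 1.08 inHg.

1.08 inHg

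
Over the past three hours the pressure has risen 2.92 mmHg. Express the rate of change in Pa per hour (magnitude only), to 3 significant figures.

130 Pa per hour

2.92 mmHg / 3 h × 133.322 Pa/mmHg = 130 Pa/h.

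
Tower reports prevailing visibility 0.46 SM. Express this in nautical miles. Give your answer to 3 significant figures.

0.400 nmi

1 SM = 0.868976 nmi, so 0.46 × 0.868976 = 0.400 nmi.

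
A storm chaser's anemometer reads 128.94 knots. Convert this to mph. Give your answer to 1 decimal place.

1 kt = 1.15078 mph, so 128.94 × 1.15078 = 148.4 mph.

148.4 mph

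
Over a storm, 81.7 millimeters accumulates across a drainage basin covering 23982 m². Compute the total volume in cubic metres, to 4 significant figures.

1959 cubic metres

1 mm over 1 m² is 1 L, so volume = 81.7 × 23982 = 1959329.4 L = 1959 m³.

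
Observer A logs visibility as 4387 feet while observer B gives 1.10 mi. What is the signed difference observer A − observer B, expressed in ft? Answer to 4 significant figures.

observer B: 1.10 SM = 5808.00 ft.
Difference: 4387.00 − 5808.00 = -1421 ft.

-1421 ft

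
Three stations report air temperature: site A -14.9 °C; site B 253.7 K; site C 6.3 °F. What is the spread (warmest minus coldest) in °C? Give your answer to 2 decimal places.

site B: 253.7 K = -19.450 °C.
site C: 6.3 °F = -14.278 °C.
Spread: (-14.278) − (-19.450) = 5.172 °C.

5.17 °C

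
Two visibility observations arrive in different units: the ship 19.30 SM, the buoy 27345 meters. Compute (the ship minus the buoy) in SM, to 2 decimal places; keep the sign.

2.31 SM

the buoy: 27345 m = 16.9914 SM.
Difference: 19.3000 − 16.9914 = 2.31 SM.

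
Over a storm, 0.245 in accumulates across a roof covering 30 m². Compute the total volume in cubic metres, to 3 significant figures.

0.187 cubic metres

Depth: 0.245 in × 25.4 = 6.223 mm.
1 mm over 1 m² is 1 L, so volume = 6.223 × 30 = 186.69 L = 0.187 m³.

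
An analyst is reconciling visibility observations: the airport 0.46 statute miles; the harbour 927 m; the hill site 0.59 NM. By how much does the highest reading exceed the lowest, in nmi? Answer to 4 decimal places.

the airport: 0.46 SM = 0.399729 nmi.
the harbour: 927 m = 0.500540 nmi.
Spread: 0.590000 − 0.399729 = 0.1903 nmi.

0.1903 nmi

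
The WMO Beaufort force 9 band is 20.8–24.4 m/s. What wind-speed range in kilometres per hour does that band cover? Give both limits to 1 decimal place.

20.8–24.4 m/s × 3.6 = 74.9–87.8 km/h.

74.9 to 87.8 km/h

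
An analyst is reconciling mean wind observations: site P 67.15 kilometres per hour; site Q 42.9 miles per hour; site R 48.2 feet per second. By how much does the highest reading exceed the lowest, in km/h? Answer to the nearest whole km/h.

site Q: 42.9 mph = 69.04 km/h.
site R: 48.2 ft/s = 52.89 km/h.
Spread: 69.04 − 52.89 = 16 km/h.

16 km/h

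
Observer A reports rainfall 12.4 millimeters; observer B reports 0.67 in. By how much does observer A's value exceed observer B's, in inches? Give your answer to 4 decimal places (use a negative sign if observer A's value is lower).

-0.1818 in

observer A: 12.4 mm = 0.488189 in.
Difference: 0.488189 − 0.670000 = -0.1818 in.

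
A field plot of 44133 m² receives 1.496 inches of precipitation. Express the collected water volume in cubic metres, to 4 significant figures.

1677 cubic metres

Depth: 1.496 in × 25.4 = 37.9984 mm.
1 mm over 1 m² is 1 L, so volume = 37.9984 × 44133 = 1676983.4 L = 1677 m³.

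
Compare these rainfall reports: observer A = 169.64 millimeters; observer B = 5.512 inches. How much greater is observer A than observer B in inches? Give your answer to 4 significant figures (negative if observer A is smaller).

1.167 in

observer A: 169.64 mm = 6.67874 in.
Difference: 6.67874 − 5.51200 = 1.167 in.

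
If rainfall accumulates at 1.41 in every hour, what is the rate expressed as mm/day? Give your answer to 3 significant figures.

860 mm/day

1.41 in/hour × 25.4 mm/in × 24 hour/day = 860 mm/day.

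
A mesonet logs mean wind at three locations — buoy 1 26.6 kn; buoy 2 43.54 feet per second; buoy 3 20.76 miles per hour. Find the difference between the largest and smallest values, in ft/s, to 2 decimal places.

14.45 ft/s

buoy 1: 26.6 kt = 44.8957 ft/s.
buoy 3: 20.76 mph = 30.4480 ft/s.
Spread: 44.8957 − 30.4480 = 14.45 ft/s.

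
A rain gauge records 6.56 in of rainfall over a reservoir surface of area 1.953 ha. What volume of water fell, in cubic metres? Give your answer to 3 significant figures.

3250 cubic metres

Depth: 6.56 in × 25.4 = 166.624 mm.
Area: 1.953 ha = 19530 m².
1 mm over 1 m² is 1 L, so volume = 166.624 × 19530 = 3254166.7 L = 3250 m³.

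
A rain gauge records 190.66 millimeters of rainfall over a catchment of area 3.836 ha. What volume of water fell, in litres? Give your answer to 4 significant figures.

7314000 litres

Area: 3.836 ha = 38360 m².
1 mm over 1 m² is 1 L, so volume = 190.66 × 38360 = 7313717.6 L ≈ 7314000 L.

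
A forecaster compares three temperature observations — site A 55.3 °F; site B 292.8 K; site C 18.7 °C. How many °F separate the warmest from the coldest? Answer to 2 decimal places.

site A: 55.3 °F = 12.944 °C.
site B: 292.8 K = 19.650 °C.
Spread: 19.650 − 12.944 = 6.706 °C = 12.07 °F.

12.07 °F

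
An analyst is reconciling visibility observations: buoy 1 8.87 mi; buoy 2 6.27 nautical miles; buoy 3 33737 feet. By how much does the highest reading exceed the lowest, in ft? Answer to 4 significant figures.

buoy 1: 8.87 SM = 46833.60 ft.
buoy 2: 6.27 nmi = 38097.24 ft.
Spread: 46833.60 − 33737.00 = 13100 ft.

13100 ft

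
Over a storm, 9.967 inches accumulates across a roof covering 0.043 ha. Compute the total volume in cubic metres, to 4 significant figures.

108.9 cubic metres

Depth: 9.967 in × 25.4 = 253.1618 mm.
Area: 0.043 ha = 430 m².
1 mm over 1 m² is 1 L, so volume = 253.1618 × 430 = 108859.57 L = 108.9 m³.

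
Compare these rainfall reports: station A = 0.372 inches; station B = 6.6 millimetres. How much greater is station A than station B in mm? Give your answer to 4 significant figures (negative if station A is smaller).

2.849 mm

station A: 0.372 in = 9.44880 mm.
Difference: 9.44880 − 6.60000 = 2.849 mm.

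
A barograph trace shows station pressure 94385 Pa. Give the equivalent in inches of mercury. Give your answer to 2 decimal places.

1 Pa = 0.0002953 inHg, so 94385 × 0.0002953 = 27.87 inHg.

27.87 inHg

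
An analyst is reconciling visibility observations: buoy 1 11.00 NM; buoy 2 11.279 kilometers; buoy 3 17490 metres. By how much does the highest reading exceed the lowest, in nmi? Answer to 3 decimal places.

buoy 2: 11.279 km = 6.09017 nmi.
buoy 3: 17490 m = 9.44384 nmi.
Spread: 11.00000 − 6.09017 = 4.910 nmi.

4.910 nmi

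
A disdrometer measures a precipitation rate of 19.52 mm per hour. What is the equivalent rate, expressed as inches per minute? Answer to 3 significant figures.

19.52 mm/hour × 0.0393701 in/mm × 0.0166667 hour/minute = 0.0128 in/minute.

0.0128 in/minute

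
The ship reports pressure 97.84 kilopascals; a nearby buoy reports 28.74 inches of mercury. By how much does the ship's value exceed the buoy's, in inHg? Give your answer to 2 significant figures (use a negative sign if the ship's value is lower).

the ship: 97.84 kPa = 28.8921 inHg.
Difference: 28.8921 − 28.7400 = 0.15 inHg.

0.15 inHg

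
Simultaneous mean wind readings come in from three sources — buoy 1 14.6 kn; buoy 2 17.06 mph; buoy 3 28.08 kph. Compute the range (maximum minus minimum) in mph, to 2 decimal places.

0.65 mph

buoy 1: 14.6 kt = 16.8014 mph.
buoy 3: 28.08 km/h = 17.4481 mph.
Spread: 17.4481 − 16.8014 = 0.65 mph.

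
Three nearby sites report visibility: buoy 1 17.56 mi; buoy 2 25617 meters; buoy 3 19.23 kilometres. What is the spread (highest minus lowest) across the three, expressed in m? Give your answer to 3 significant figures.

buoy 1: 17.56 SM = 28260.08 m.
buoy 3: 19.23 km = 19230.00 m.
Spread: 28260.08 − 19230.00 = 9030 m.

9030 m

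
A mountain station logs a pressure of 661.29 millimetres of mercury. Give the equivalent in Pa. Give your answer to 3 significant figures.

1 mmHg = 133.322 Pa, so 661.29 × 133.322 = 88200 Pa.

88200 Pa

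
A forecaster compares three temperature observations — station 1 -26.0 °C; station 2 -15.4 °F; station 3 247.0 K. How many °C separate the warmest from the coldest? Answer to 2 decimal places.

station 2: -15.4 °F = -26.333 °C.
station 3: 247.0 K = -26.150 °C.
Spread: (-26.000) − (-26.333) = 0.333 °C.

0.33 °C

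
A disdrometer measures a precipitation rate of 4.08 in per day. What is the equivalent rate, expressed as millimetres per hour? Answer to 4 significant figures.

4.08 in/day × 25.4 mm/in × 0.0416667 day/hour = 4.318 mm/hour.

4.318 mm/hour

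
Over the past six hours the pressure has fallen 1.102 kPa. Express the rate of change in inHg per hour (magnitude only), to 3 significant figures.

0.0542 inHg per hour

1.102 kPa / 6 h × 0.2953 inHg/kPa = 0.0542 inHg/h.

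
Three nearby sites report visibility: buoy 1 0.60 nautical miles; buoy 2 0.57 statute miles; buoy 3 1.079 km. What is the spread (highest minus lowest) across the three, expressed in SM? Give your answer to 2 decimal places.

0.12 SM

buoy 1: 0.60 nmi = 0.6905 SM.
buoy 3: 1.079 km = 0.6705 SM.
Spread: 0.6905 − 0.5700 = 0.12 SM.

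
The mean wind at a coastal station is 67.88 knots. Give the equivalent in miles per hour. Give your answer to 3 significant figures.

78.1 mph

1 kt = 1.15078 mph, so 67.88 × 1.15078 = 78.1 mph.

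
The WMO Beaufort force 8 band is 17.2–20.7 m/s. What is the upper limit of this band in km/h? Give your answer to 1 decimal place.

17.2–20.7 m/s × 3.6 = 61.9–74.5 km/h.

74.5 km/h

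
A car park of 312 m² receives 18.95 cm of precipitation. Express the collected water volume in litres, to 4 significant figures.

59120 litres

Depth: 18.95 cm × 10 = 189.5 mm.
1 mm over 1 m² is 1 L, so volume = 189.5 × 312 = 59124 L ≈ 59120 L.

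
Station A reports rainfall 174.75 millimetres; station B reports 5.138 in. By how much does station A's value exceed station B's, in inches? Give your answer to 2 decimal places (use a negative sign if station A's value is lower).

1.74 in

station A: 174.75 mm = 6.8799 in.
Difference: 6.8799 − 5.1380 = 1.74 in.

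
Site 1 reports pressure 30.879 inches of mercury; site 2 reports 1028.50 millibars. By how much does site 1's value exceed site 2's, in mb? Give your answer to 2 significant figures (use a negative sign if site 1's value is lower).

17 mb

site 1: 30.879 inHg = 1045.68 mb.
Difference: 1045.68 − 1028.50 = 17 mb.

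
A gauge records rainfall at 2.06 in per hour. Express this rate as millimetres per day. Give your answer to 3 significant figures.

2.06 in/hour × 25.4 mm/in × 24 hour/day = 1260 mm/day.

1260 mm/day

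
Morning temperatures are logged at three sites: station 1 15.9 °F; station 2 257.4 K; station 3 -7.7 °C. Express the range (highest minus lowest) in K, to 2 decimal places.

station 1: 15.9 °F = -8.944 °C.
station 2: 257.4 K = -15.750 °C.
Spread: (-7.700) − (-15.750) = 8.050 °C.

8.05 K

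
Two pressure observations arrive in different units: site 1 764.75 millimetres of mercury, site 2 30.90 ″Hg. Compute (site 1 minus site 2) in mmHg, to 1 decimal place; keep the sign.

site 2: 30.90 inHg = 784.860 mmHg.
Difference: 764.750 − 784.860 = -20.1 mmHg.

-20.1 mmHg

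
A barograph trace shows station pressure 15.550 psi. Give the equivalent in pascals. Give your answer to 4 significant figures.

1 psi = 6894.76 Pa, so 15.550 × 6894.76 = 107200 Pa.

107200 Pa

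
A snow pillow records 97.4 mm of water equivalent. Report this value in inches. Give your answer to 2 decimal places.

3.83 in

1 mm = 0.0393701 in, so 97.4 × 0.0393701 = 3.83 in.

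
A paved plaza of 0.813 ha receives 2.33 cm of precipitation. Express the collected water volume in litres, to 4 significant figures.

Depth: 2.33 cm × 10 = 23.3 mm.
Area: 0.813 ha = 8130 m².
1 mm over 1 m² is 1 L, so volume = 23.3 × 8130 = 189429 L ≈ 189400 L.

189400 litres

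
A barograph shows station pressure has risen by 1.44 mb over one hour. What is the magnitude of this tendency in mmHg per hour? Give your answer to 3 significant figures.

1.44 mb / 1 h × 0.750062 mmHg/mb = 1.08 mmHg/h.

1.08 mmHg per hour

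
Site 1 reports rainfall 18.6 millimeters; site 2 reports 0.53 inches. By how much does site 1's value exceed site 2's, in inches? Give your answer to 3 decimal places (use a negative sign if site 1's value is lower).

site 1: 18.6 mm = 0.73228 in.
Difference: 0.73228 − 0.53000 = 0.202 in.

0.202 in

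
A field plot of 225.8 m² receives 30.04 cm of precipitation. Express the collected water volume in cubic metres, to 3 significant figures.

Depth: 30.04 cm × 10 = 300.4 mm.
1 mm over 1 m² is 1 L, so volume = 300.4 × 225.8 = 67830.32 L = 67.8 m³.

67.8 cubic metres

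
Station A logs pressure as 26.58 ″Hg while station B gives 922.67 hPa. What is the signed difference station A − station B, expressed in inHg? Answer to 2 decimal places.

-0.67 inHg

station B: 922.67 hPa = 27.2464 inHg.
Difference: 26.5800 − 27.2464 = -0.67 inHg.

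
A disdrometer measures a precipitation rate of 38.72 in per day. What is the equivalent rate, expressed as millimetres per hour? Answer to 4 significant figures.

40.98 mm/hour

38.72 in/day × 25.4 mm/in × 0.0416667 day/hour = 40.98 mm/hour.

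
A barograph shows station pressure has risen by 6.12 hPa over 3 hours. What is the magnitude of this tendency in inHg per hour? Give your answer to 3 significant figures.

0.0602 inHg per hour

6.12 hPa / 3 h × 0.02953 inHg/hPa = 0.0602 inHg/h.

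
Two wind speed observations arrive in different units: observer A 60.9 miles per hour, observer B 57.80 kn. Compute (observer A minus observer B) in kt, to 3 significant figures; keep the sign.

observer A: 60.9 mph = 52.9207 kt.
Difference: 52.9207 − 57.8000 = -4.88 kt.

-4.88 kt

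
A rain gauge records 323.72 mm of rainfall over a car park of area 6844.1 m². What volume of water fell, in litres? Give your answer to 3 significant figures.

1 mm over 1 m² is 1 L, so volume = 323.72 × 6844.1 = 2215572.1 L ≈ 2220000 L.

2220000 litres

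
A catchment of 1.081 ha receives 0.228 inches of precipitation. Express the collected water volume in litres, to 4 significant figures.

Depth: 0.228 in × 25.4 = 5.7912 mm.
Area: 1.081 ha = 10810 m².
1 mm over 1 m² is 1 L, so volume = 5.7912 × 10810 = 62602.872 L ≈ 62600 L.

62600 litres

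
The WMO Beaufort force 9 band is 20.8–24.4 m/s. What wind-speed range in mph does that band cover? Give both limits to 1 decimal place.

46.5 to 54.6 mph

20.8–24.4 m/s × 2.237 = 46.5–54.6 mph.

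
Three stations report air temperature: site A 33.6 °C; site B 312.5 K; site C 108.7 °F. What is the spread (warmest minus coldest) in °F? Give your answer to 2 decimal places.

16.22 °F

site B: 312.5 K = 39.350 °C.
site C: 108.7 °F = 42.611 °C.
Spread: 42.611 − 33.600 = 9.011 °C = 16.22 °F.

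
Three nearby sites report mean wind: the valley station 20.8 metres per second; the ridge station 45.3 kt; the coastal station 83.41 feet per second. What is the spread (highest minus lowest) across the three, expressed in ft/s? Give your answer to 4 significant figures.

15.17 ft/s

the valley station: 20.8 m/s = 68.2415 ft/s.
the ridge station: 45.3 kt = 76.4578 ft/s.
Spread: 83.4100 − 68.2415 = 15.17 ft/s.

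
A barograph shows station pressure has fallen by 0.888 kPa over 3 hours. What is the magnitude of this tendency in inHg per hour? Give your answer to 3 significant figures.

0.888 kPa / 3 h × 0.2953 inHg/kPa = 0.0874 inHg/h.

0.0874 inHg per hour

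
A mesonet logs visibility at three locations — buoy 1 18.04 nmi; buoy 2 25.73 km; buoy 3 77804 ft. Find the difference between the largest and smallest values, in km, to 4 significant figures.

buoy 1: 18.04 nmi = 33.41008 km.
buoy 3: 77804 ft = 23.71466 km.
Spread: 33.41008 − 23.71466 = 9.695 km.

9.695 km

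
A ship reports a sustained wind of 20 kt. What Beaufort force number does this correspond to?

20 kt lies in the Beaufort 5 band (fresh breeze, 17–21 kt).

Beaufort force 5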